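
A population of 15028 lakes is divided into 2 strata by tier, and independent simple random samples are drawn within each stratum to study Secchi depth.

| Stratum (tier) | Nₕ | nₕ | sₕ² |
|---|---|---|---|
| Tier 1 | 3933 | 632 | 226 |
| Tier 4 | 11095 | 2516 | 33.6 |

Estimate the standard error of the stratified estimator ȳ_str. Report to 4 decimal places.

Var(ȳ_str) = Σₕ Wₕ²(1 − fₕ)sₕ²/nₕ with Wₕ = Nₕ/N, N = 15028.
Tier 1: Wₕ = 0.26171147; term = 0.26171147²·(1 − 0.16069158)·226/632 = 0.02055694.
Tier 4: Wₕ = 0.73828853; term = 0.73828853²·(1 − 0.22676881)·33.6/2516 = 0.0056284685.
Sum = 0.026185409.
SE = √(0.026185409) = 0.1618.

0.1618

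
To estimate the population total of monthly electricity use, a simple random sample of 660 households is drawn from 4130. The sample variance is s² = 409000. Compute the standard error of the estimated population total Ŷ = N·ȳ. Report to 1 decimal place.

Var(Ŷ) = N²·Var(ȳ) = N²·(1 − n/N)·s²/n.
f = 660/4130 = 0.15980630; Var(ȳ) = 0.84019370·409000/660 = 520.66549.
Var(Ŷ) = 4130² · 520.66549 = 8.8809392 × 10^9.
SE(Ŷ) = √(8.8809392 × 10^9) = 94238.7.

94238.7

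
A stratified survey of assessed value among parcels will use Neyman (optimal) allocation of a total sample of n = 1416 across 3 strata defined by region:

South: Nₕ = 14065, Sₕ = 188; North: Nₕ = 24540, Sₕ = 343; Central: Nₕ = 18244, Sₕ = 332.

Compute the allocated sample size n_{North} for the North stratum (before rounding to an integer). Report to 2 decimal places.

Neyman allocation: nₕ = n·NₕSₕ / Σⱼ NⱼSⱼ.
Σ NⱼSⱼ = 14065·188 + 24540·343 + 18244·332 = 1.7118448 × 10^7.
n_{North} = 1416·24540·343 / (1.7118448 × 10^7) = 696.25.

696.25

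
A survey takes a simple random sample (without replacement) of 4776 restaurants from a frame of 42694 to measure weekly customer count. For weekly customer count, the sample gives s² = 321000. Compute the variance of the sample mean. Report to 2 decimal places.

59.69

Under SRS without replacement, Var(ȳ) = (1 − f)·s²/n with f = n/N = 4776/42694 = 0.11186584.
Var(ȳ) = (1 − 0.11186584)·321000/4776 = 0.88813416·67.211055 = 59.692434.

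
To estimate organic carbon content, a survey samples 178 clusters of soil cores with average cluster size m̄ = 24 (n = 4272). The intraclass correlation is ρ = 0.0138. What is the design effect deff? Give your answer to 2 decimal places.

1.32

deff = 1 + (24 − 1)·0.0138 = 1 + 0.3174 = 1.3174.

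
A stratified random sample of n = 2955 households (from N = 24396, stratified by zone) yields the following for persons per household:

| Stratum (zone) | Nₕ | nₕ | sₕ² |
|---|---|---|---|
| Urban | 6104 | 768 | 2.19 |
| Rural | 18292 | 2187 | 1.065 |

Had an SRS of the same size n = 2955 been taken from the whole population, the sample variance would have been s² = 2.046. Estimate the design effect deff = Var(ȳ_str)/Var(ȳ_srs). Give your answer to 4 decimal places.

0.6526

Var(ȳ_str) = Σ Wₕ²(1−fₕ)sₕ²/nₕ with Wₕ = Nₕ/24396:
  Urban: (6104/24396)²·(1−768/6104)·2.19/768 = 1.5605439 × 10^-4
  Rural: (18292/24396)²·(1−2187/18292)·1.065/2187 = 2.4103799 × 10^-4
  → Var(ȳ_str) = 3.9709238 × 10^-4.
Var(ȳ_srs) = (1 − 2955/24396)·2.046/2955 = 6.0851958 × 10^-4.
deff = (3.9709238 × 10^-4) / (6.0851958 × 10^-4) = 0.6526.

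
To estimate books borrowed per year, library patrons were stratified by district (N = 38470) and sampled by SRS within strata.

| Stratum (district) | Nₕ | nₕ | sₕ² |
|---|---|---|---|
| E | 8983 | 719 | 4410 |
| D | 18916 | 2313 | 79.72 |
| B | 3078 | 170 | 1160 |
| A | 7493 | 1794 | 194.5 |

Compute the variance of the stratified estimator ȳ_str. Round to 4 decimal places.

0.3594

Var(ȳ_str) = Σₕ Wₕ²(1 − fₕ)sₕ²/nₕ with Wₕ = Nₕ/N, N = 38470.
E: Wₕ = 0.23350663; term = 0.23350663²·(1 − 0.08004008)·4410/719 = 0.30766425.
D: Wₕ = 0.49170782; term = 0.49170782²·(1 − 0.12227744)·79.72/2313 = 0.0073141381.
B: Wₕ = 0.08001040; term = 0.08001040²·(1 − 0.05523067)·1160/170 = 0.041269358.
A: Wₕ = 0.19477515; term = 0.19477515²·(1 − 0.23942346)·194.5/1794 = 0.0031282913.
Sum = 0.35937604.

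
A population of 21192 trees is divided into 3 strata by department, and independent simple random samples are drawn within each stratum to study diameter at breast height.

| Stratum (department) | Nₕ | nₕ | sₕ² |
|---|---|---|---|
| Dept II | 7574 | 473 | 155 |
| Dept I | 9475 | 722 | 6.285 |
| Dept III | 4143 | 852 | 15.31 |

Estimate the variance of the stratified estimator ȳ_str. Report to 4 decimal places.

Var(ȳ_str) = Σₕ Wₕ²(1 − fₕ)sₕ²/nₕ with Wₕ = Nₕ/N, N = 21192.
Dept II: Wₕ = 0.35739902; term = 0.35739902²·(1 − 0.06245049)·155/473 = 0.039243839.
Dept I: Wₕ = 0.44710268; term = 0.44710268²·(1 − 0.07620053)·6.285/722 = 0.0016075346.
Dept III: Wₕ = 0.19549830; term = 0.19549830²·(1 − 0.20564808)·15.31/852 = 5.4554995 × 10^-4.
Sum = 0.041396924.

0.0414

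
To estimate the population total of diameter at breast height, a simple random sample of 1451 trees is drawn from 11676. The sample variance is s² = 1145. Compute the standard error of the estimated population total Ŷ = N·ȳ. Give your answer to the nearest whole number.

9706

Var(Ŷ) = N²·Var(ȳ) = N²·(1 − n/N)·s²/n.
f = 1451/11676 = 0.12427201; Var(ȳ) = 0.87572799·1145/1451 = 0.69104655.
Var(Ŷ) = 11676² · 0.69104655 = 9.4209669 × 10^7.
SE(Ŷ) = √(9.4209669 × 10^7) = 9706.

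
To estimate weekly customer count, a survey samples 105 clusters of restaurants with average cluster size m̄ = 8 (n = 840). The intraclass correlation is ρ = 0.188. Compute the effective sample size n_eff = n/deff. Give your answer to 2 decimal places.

362.69

deff = 1 + (8 − 1)·0.188 = 1 + 1.316 = 2.316.
n_eff = 840 / 2.316 = 362.69.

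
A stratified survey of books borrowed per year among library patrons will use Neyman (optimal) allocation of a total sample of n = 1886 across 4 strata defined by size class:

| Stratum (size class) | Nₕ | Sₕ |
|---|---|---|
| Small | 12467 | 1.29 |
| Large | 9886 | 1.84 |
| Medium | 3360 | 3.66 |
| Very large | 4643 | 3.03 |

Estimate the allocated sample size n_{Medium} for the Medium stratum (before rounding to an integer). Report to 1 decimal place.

Neyman allocation: nₕ = n·NₕSₕ / Σⱼ NⱼSⱼ.
Σ NⱼSⱼ = 12467·1.29 + 9886·1.84 + 3360·3.66 + 4643·3.03 = 60638.56.
n_{Medium} = 1886·3360·3.66 / 60638.56 = 382.5.

382.5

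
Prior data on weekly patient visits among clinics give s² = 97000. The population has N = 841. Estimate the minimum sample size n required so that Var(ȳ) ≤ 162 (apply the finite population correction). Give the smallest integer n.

Without fpc, n₀ = s²/D = 97000/162 = 598.7654.
With fpc, (1 − n/N)·s²/n ≤ D requires n ≥ n₀/(1 + n₀/N) = 598.7654/(1 + 598.7654/841) = 349.7526.
Rounding up, n = 350.

350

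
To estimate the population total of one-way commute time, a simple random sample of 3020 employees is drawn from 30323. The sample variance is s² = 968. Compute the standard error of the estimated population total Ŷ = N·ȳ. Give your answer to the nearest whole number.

Var(Ŷ) = N²·Var(ȳ) = N²·(1 − n/N)·s²/n.
f = 3020/30323 = 0.09959437; Var(ȳ) = 0.90040563·968/3020 = 0.28860684.
Var(Ŷ) = 30323² · 0.28860684 = 2.6536947 × 10^8.
SE(Ŷ) = √(2.6536947 × 10^8) = 16290.

16290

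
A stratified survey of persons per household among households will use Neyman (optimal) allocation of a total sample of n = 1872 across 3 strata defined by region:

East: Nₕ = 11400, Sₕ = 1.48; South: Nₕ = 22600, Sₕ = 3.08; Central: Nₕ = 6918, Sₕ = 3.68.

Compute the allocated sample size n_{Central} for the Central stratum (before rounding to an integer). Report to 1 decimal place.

Neyman allocation: nₕ = n·NₕSₕ / Σⱼ NⱼSⱼ.
Σ NⱼSⱼ = 11400·1.48 + 22600·3.08 + 6918·3.68 = 111938.24.
n_{Central} = 1872·6918·3.68 / 111938.24 = 425.8.

425.8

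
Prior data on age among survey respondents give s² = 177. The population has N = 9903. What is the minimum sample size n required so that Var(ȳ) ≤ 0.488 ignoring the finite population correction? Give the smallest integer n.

363

Without fpc, n₀ = s²/D = 177/0.488 = 362.7049.
Rounding up, n = 363.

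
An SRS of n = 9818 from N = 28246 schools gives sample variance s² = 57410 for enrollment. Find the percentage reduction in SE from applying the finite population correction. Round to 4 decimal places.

19.2280

f = n/N = 9818/28246 = 0.34758904.
SE_no-fpc = √(s²/n) = 2.4181446; SE_fpc = √((1−f)s²/n) = 1.9531828.
Ratio = √(1−f) = 0.80771961. Reduction = 100·(1 − 0.80771961) = 19.2280%.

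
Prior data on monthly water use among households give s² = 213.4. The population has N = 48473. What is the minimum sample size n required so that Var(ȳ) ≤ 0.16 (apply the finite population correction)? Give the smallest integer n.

Without fpc, n₀ = s²/D = 213.4/0.16 = 1333.7500.
With fpc, (1 − n/N)·s²/n ≤ D requires n ≥ n₀/(1 + n₀/N) = 1333.7500/(1 + 1333.7500/48473) = 1298.0342.
Rounding up, n = 1299.

1299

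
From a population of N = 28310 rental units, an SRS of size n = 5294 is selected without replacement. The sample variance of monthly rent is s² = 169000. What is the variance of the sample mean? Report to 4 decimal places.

Under SRS without replacement, Var(ȳ) = (1 − f)·s²/n with f = n/N = 5294/28310 = 0.18700106.
Var(ȳ) = (1 − 0.18700106)·169000/5294 = 0.81299894·31.922932 = 25.95331.

25.9533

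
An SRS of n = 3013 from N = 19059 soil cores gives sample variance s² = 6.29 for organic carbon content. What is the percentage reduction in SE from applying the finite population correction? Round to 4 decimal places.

f = n/N = 3013/19059 = 0.15808804.
SE_no-fpc = √(s²/n) = 0.045690484; SE_fpc = √((1−f)s²/n) = 0.041923651.
Ratio = √(1−f) = 0.91755760. Reduction = 100·(1 − 0.91755760) = 8.2442%.

8.2442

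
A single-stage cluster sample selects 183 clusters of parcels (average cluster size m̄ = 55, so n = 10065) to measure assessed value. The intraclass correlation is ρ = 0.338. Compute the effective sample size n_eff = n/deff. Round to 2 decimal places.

522.80

deff = 1 + (55 − 1)·0.338 = 1 + 18.252 = 19.252.
n_eff = 10065 / 19.252 = 522.80.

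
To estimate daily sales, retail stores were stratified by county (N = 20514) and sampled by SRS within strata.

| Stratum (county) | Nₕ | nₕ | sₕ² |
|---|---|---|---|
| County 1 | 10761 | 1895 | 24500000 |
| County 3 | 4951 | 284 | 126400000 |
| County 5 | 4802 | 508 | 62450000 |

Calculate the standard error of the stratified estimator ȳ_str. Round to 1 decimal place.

Var(ȳ_str) = Σₕ Wₕ²(1 − fₕ)sₕ²/nₕ with Wₕ = Nₕ/N, N = 20514.
County 1: Wₕ = 0.52456859; term = 0.52456859²·(1 − 0.17609888)·24500000/1895 = 2931.1398.
County 3: Wₕ = 0.24134737; term = 0.24134737²·(1 − 0.05736215)·126400000/284 = 24437.612.
County 5: Wₕ = 0.23408404; term = 0.23408404²·(1 − 0.10578925)·62450000/508 = 6023.5459.
Sum = 33392.298.
SE = √(33392.298) = 182.7.

182.7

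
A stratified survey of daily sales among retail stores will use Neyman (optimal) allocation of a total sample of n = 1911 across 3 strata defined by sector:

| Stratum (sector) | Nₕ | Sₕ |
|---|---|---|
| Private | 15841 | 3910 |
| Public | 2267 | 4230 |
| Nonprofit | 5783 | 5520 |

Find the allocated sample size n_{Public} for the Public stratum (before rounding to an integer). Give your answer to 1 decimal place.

Neyman allocation: nₕ = n·NₕSₕ / Σⱼ NⱼSⱼ.
Σ NⱼSⱼ = 15841·3910 + 2267·4230 + 5783·5520 = 1.0344988 × 10^8.
n_{Public} = 1911·2267·4230 / (1.0344988 × 10^8) = 177.1.

177.1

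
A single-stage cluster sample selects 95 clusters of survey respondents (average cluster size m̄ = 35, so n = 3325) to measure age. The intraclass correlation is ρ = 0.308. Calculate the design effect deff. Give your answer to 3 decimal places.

11.472

deff = 1 + (35 − 1)·0.308 = 1 + 10.472 = 11.472.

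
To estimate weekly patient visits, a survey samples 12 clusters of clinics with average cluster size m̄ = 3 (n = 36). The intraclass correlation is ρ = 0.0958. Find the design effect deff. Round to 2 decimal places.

deff = 1 + (3 − 1)·0.0958 = 1 + 0.1916 = 1.1916.

1.19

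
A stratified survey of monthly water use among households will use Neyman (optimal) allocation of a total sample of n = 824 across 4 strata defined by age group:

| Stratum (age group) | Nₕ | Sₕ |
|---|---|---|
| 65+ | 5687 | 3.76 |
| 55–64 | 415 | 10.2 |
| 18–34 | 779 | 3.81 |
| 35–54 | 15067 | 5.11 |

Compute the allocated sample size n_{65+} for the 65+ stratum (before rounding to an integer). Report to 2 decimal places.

Neyman allocation: nₕ = n·NₕSₕ / Σⱼ NⱼSⱼ.
Σ NⱼSⱼ = 5687·3.76 + 415·10.2 + 779·3.81 + 15067·5.11 = 105576.48.
n_{65+} = 824·5687·3.76 / 105576.48 = 166.89.

166.89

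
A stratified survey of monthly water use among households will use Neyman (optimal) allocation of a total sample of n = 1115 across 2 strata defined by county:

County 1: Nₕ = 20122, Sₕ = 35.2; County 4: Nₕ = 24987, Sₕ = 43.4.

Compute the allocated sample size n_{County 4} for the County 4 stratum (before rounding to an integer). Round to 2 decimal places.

Neyman allocation: nₕ = n·NₕSₕ / Σⱼ NⱼSⱼ.
Σ NⱼSⱼ = 20122·35.2 + 24987·43.4 = 1.7927302 × 10^6.
n_{County 4} = 1115·24987·43.4 / (1.7927302 × 10^6) = 674.47.

674.47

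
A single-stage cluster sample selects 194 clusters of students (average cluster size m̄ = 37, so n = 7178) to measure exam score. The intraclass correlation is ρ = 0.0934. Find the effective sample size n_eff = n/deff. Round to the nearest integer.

1645

deff = 1 + (37 − 1)·0.0934 = 1 + 3.3624 = 4.3624.
n_eff = 7178 / 4.3624 = 1645.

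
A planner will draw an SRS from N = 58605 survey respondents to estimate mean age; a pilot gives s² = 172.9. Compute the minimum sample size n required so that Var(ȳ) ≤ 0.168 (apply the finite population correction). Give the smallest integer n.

1012

Without fpc, n₀ = s²/D = 172.9/0.168 = 1029.1667.
With fpc, (1 − n/N)·s²/n ≤ D requires n ≥ n₀/(1 + n₀/N) = 1029.1667/(1 + 1029.1667/58605) = 1011.4053.
Rounding up, n = 1012.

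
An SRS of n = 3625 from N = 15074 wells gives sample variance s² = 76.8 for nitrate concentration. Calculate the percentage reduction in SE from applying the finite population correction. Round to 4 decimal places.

12.8496

f = n/N = 3625/15074 = 0.24048030.
SE_no-fpc = √(s²/n) = 0.14555482; SE_fpc = √((1−f)s²/n) = 0.12685165.
Ratio = √(1−f) = 0.87150428. Reduction = 100·(1 − 0.87150428) = 12.8496%.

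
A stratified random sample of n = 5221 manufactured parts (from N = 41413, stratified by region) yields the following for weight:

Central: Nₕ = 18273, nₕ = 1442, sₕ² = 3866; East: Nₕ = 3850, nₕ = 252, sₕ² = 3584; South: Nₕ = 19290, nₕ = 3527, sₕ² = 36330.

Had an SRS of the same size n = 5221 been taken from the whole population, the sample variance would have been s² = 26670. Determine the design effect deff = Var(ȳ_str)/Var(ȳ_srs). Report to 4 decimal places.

0.5425

Var(ȳ_str) = Σ Wₕ²(1−fₕ)sₕ²/nₕ with Wₕ = Nₕ/41413:
  Central: (18273/41413)²·(1−1442/18273)·3866/1442 = 0.48077622
  East: (3850/41413)²·(1−252/3850)·3584/252 = 0.11487247
  South: (19290/41413)²·(1−3527/19290)·36330/3527 = 1.8262392
  → Var(ȳ_str) = 2.4218879.
Var(ȳ_srs) = (1 − 5221/41413)·26670/5221 = 4.4642161.
deff = 2.4218879 / 4.4642161 = 0.5425.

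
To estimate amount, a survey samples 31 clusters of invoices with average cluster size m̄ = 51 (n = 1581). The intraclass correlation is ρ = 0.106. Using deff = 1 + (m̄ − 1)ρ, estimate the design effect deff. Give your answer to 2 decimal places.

6.30

deff = 1 + (51 − 1)·0.106 = 1 + 5.3 = 6.3.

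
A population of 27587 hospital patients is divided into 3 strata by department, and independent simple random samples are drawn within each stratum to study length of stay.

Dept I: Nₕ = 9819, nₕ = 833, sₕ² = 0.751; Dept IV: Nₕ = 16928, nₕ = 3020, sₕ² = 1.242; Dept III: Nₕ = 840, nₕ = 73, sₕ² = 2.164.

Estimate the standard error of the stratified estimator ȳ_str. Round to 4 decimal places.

Var(ȳ_str) = Σₕ Wₕ²(1 − fₕ)sₕ²/nₕ with Wₕ = Nₕ/N, N = 27587.
Dept I: Wₕ = 0.35592852; term = 0.35592852²·(1 − 0.08483552)·0.751/833 = 1.0452488 × 10^-4.
Dept IV: Wₕ = 0.61362236; term = 0.61362236²·(1 − 0.17840265)·1.242/3020 = 1.2722605 × 10^-4.
Dept III: Wₕ = 0.03044912; term = 0.03044912²·(1 − 0.08690476)·2.164/73 = 2.5095745 × 10^-5.
Sum = 2.5684668 × 10^-4.
SE = √(2.5684668 × 10^-4) = 0.0160.

0.0160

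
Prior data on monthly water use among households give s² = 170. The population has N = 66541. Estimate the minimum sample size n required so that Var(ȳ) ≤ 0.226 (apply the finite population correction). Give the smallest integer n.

Without fpc, n₀ = s²/D = 170/0.226 = 752.2124.
With fpc, (1 − n/N)·s²/n ≤ D requires n ≥ n₀/(1 + n₀/N) = 752.2124/(1 + 752.2124/66541) = 743.8041.
Rounding up, n = 744.

744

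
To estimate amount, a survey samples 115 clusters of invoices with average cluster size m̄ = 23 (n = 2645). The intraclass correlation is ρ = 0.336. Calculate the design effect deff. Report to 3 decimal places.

8.392

deff = 1 + (23 − 1)·0.336 = 1 + 7.392 = 8.392.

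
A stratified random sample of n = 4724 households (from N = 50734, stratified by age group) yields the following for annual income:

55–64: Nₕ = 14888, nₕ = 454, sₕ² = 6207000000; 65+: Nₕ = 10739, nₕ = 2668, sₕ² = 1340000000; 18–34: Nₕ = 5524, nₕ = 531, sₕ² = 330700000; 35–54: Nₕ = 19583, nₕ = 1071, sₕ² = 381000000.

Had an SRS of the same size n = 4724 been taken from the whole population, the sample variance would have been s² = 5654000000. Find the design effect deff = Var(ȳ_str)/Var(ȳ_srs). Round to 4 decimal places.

1.1195

Var(ȳ_str) = Σ Wₕ²(1−fₕ)sₕ²/nₕ with Wₕ = Nₕ/50734:
  55–64: (14888/50734)²·(1−454/14888)·6207000000/454 = 1.1414338 × 10^6
  65+: (10739/50734)²·(1−2668/10739)·1340000000/2668 = 16912.661
  18–34: (5524/50734)²·(1−531/5524)·330700000/531 = 6673.5466
  35–54: (19583/50734)²·(1−1071/19583)·381000000/1071 = 50103.707
  → Var(ȳ_str) = 1.2151237 × 10^6.
Var(ȳ_srs) = (1 − 4724/50734)·5654000000/4724 = 1.0854231 × 10^6.
deff = (1.2151237 × 10^6) / (1.0854231 × 10^6) = 1.1195.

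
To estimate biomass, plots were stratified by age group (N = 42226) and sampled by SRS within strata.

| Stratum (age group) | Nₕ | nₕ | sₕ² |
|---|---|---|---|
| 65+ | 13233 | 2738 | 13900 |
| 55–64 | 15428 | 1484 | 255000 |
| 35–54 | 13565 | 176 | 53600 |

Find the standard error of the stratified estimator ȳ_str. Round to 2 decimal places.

7.22

Var(ȳ_str) = Σₕ Wₕ²(1 − fₕ)sₕ²/nₕ with Wₕ = Nₕ/N, N = 42226.
65+: Wₕ = 0.31338512; term = 0.31338512²·(1 − 0.20690697)·13900/2738 = 0.39542327.
55–64: Wₕ = 0.36536731; term = 0.36536731²·(1 − 0.09618875)·255000/1484 = 20.732105.
35–54: Wₕ = 0.32124757; term = 0.32124757²·(1 − 0.01297457)·53600/176 = 31.021313.
Sum = 52.148841.
SE = √(52.148841) = 7.22.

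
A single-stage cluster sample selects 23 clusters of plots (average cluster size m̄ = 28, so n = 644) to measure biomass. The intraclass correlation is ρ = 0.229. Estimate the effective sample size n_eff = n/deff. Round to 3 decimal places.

89.656

deff = 1 + (28 − 1)·0.229 = 1 + 6.183 = 7.183.
n_eff = 644 / 7.183 = 89.656.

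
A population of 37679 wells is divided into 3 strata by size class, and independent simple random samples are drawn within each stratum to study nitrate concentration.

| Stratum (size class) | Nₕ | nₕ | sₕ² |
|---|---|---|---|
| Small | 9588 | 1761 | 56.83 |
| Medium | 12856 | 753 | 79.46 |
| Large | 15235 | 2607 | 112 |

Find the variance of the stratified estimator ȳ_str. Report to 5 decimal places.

0.01909

Var(ȳ_str) = Σₕ Wₕ²(1 − fₕ)sₕ²/nₕ with Wₕ = Nₕ/N, N = 37679.
Small: Wₕ = 0.25446535; term = 0.25446535²·(1 − 0.18366708)·56.83/1761 = 0.0017058582.
Medium: Wₕ = 0.34119801; term = 0.34119801²·(1 − 0.05857187)·79.46/753 = 0.011565216.
Large: Wₕ = 0.40433663; term = 0.40433663²·(1 − 0.17111913)·112/2607 = 0.0058217733.
Sum = 0.019092848.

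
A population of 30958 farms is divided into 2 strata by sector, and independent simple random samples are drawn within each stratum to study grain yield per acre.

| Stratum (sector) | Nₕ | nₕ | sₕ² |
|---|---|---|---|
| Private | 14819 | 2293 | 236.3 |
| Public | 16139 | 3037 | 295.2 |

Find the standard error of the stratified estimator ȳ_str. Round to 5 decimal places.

0.20348

Var(ȳ_str) = Σₕ Wₕ²(1 − fₕ)sₕ²/nₕ with Wₕ = Nₕ/N, N = 30958.
Private: Wₕ = 0.47868079; term = 0.47868079²·(1 − 0.15473379)·236.3/2293 = 0.019959294.
Public: Wₕ = 0.52131921; term = 0.52131921²·(1 − 0.18817771)·295.2/3037 = 0.021445688.
Sum = 0.041404982.
SE = √(0.041404982) = 0.20348.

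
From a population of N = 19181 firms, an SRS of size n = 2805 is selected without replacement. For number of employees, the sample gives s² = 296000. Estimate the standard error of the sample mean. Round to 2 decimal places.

Under SRS without replacement, Var(ȳ) = (1 − f)·s²/n with f = n/N = 2805/19181 = 0.14623847.
Var(ȳ) = (1 − 0.14623847)·296000/2805 = 0.85376153·105.52585 = 90.093909.
SE(ȳ) = √(90.093909) = 9.49.

9.49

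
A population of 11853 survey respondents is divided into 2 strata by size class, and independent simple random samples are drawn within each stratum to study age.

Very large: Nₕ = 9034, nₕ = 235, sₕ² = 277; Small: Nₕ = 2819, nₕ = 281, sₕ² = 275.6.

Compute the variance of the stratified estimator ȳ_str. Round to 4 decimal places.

Var(ȳ_str) = Σₕ Wₕ²(1 − fₕ)sₕ²/nₕ with Wₕ = Nₕ/N, N = 11853.
Very large: Wₕ = 0.76216991; term = 0.76216991²·(1 − 0.02601284)·277/235 = 0.66691232.
Small: Wₕ = 0.23783009; term = 0.23783009²·(1 − 0.09968074)·275.6/281 = 0.049946265.
Sum = 0.71685859.

0.7169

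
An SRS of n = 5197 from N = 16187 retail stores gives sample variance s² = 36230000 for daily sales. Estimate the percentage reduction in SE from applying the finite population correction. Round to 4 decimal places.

17.6022

f = n/N = 5197/16187 = 0.32106011.
SE_no-fpc = √(s²/n) = 83.494489; SE_fpc = √((1−f)s²/n) = 68.797629.
Ratio = √(1−f) = 0.82397809. Reduction = 100·(1 − 0.82397809) = 17.6022%.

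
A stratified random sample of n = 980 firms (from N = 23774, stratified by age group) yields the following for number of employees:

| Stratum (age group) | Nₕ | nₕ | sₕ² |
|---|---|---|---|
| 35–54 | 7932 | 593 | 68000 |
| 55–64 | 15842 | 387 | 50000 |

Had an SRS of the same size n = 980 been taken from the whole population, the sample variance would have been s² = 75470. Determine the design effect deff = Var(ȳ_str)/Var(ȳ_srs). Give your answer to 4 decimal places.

0.9180

Var(ȳ_str) = Σ Wₕ²(1−fₕ)sₕ²/nₕ with Wₕ = Nₕ/23774:
  35–54: (7932/23774)²·(1−593/7932)·68000/593 = 11.810528
  55–64: (15842/23774)²·(1−387/15842)·50000/387 = 55.967195
  → Var(ȳ_str) = 67.777723.
Var(ȳ_srs) = (1 − 980/23774)·75470/980 = 73.835728.
deff = 67.777723 / 73.835728 = 0.9180.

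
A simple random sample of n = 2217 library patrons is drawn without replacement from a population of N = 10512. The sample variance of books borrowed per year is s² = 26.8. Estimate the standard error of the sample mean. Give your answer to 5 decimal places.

Under SRS without replacement, Var(ȳ) = (1 − f)·s²/n with f = n/N = 2217/10512 = 0.21090183.
Var(ȳ) = (1 − 0.21090183)·26.8/2217 = 0.78909817·0.012088408 = 0.0095389405.
SE(ȳ) = √(0.0095389405) = 0.09767.

0.09767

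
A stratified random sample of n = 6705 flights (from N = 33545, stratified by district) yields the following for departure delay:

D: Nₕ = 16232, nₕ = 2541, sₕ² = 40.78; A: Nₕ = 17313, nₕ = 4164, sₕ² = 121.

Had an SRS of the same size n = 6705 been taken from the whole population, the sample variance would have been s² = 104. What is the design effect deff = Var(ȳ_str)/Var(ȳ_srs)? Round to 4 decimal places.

Var(ȳ_str) = Σ Wₕ²(1−fₕ)sₕ²/nₕ with Wₕ = Nₕ/33545:
  D: (16232/33545)²·(1−2541/16232)·40.78/2541 = 0.0031695249
  A: (17313/33545)²·(1−4164/17313)·121/4164 = 0.0058787381
  → Var(ȳ_str) = 0.009048263.
Var(ȳ_srs) = (1 − 6705/33545)·104/6705 = 0.0124105.
deff = 0.009048263 / 0.0124105 = 0.7291.

0.7291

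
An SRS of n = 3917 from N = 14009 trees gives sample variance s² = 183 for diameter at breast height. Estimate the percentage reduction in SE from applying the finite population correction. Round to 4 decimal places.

f = n/N = 3917/14009 = 0.27960597.
SE_no-fpc = √(s²/n) = 0.21614677; SE_fpc = √((1−f)s²/n) = 0.1834568.
Ratio = √(1−f) = 0.84876029. Reduction = 100·(1 − 0.84876029) = 15.1240%.

15.1240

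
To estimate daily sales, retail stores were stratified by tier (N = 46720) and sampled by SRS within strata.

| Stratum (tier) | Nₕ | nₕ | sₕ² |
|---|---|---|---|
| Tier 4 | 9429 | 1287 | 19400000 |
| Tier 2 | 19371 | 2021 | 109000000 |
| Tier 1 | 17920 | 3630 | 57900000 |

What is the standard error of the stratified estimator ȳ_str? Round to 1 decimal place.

Var(ȳ_str) = Σₕ Wₕ²(1 − fₕ)sₕ²/nₕ with Wₕ = Nₕ/N, N = 46720.
Tier 4: Wₕ = 0.20181935; term = 0.20181935²·(1 − 0.13649380)·19400000/1287 = 530.1689.
Tier 2: Wₕ = 0.41461901; term = 0.41461901²·(1 − 0.10433122)·109000000/2021 = 8304.3575.
Tier 1: Wₕ = 0.38356164; term = 0.38356164²·(1 − 0.20256696)·57900000/3630 = 1871.2702.
Sum = 10705.797.
SE = √(10705.797) = 103.5.

103.5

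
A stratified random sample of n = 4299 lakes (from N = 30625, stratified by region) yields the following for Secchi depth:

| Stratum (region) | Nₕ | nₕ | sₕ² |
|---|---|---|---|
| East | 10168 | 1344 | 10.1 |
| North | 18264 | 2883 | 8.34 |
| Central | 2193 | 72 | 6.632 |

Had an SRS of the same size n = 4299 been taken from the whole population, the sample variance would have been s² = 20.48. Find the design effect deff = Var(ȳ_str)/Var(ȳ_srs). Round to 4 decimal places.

Var(ȳ_str) = Σ Wₕ²(1−fₕ)sₕ²/nₕ with Wₕ = Nₕ/30625:
  East: (10168/30625)²·(1−1344/10168)·10.1/1344 = 7.1890408 × 10^-4
  North: (18264/30625)²·(1−2883/18264)·8.34/2883 = 8.6646233 × 10^-4
  Central: (2193/30625)²·(1−72/2193)·6.632/72 = 4.5681371 × 10^-4
  → Var(ȳ_str) = 0.0020421801.
Var(ȳ_srs) = (1 − 4299/30625)·20.48/4299 = 0.0040951639.
deff = 0.0020421801 / 0.0040951639 = 0.4987.

0.4987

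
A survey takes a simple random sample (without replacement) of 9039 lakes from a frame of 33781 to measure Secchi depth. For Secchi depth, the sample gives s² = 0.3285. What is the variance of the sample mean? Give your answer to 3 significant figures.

Under SRS without replacement, Var(ȳ) = (1 − f)·s²/n with f = n/N = 9039/33781 = 0.26757645.
Var(ȳ) = (1 − 0.26757645)·0.3285/9039 = 0.73242355·3.6342516 × 10^-5 = 2.6618114 × 10^-5.

2.66 × 10^-5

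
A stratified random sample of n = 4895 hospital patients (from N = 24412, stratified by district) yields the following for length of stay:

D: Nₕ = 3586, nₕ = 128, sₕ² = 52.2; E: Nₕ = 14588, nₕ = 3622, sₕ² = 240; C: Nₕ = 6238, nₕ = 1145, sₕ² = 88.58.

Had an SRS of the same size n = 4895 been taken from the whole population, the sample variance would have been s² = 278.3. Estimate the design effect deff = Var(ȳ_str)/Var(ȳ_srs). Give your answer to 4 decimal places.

Var(ȳ_str) = Σ Wₕ²(1−fₕ)sₕ²/nₕ with Wₕ = Nₕ/24412:
  D: (3586/24412)²·(1−128/3586)·52.2/128 = 0.0084857276
  E: (14588/24412)²·(1−3622/14588)·240/3622 = 0.017786892
  C: (6238/24412)²·(1−1145/6238)·88.58/1145 = 0.0041242265
  → Var(ȳ_str) = 0.030396846.
Var(ȳ_srs) = (1 − 4895/24412)·278.3/4895 = 0.045453802.
deff = 0.030396846 / 0.045453802 = 0.6687.

0.6687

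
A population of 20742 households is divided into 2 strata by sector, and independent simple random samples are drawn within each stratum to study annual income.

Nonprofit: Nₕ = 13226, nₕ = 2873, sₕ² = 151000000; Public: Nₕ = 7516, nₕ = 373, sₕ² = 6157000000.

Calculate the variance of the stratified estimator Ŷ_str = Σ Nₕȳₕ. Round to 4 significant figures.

8.934 × 10^14

Var(Ŷ_str) = Σₕ Nₕ²(1 − fₕ)sₕ²/nₕ.
Nonprofit: 13226²·(1 − 2873/13226)·151000000/2873 = 7.196744 × 10^12.
Public: 7516²·(1 − 373/7516)·6157000000/373 = 8.8619183 × 10^14.
Sum = 8.9338857 × 10^14.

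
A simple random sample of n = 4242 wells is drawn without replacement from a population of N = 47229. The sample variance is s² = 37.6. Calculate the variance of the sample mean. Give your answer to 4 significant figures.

Under SRS without replacement, Var(ȳ) = (1 − f)·s²/n with f = n/N = 4242/47229 = 0.08981770.
Var(ȳ) = (1 − 0.08981770)·37.6/4242 = 0.91018230·0.0088637435 = 0.0080676225.

0.008068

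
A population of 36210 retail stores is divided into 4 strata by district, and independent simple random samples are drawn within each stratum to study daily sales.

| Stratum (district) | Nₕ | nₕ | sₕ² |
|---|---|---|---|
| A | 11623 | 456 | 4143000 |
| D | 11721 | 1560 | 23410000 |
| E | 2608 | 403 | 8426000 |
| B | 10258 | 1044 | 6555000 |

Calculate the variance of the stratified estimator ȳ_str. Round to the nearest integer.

Var(ȳ_str) = Σₕ Wₕ²(1 − fₕ)sₕ²/nₕ with Wₕ = Nₕ/N, N = 36210.
A: Wₕ = 0.32098868; term = 0.32098868²·(1 − 0.03923256)·4143000/456 = 899.38946.
D: Wₕ = 0.32369511; term = 0.32369511²·(1 − 0.13309445)·23410000/1560 = 1363.0785.
E: Wₕ = 0.07202430; term = 0.07202430²·(1 − 0.15452454)·8426000/403 = 91.70131.
B: Wₕ = 0.28329191; term = 0.28329191²·(1 − 0.10177422)·6555000/1044 = 452.61199.
Sum = 2806.7813.

2807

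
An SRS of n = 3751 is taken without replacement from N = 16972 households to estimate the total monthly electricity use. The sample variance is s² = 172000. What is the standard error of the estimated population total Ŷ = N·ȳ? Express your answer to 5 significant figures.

Var(Ŷ) = N²·Var(ȳ) = N²·(1 − n/N)·s²/n.
f = 3751/16972 = 0.22101108; Var(ȳ) = 0.77898892·172000/3751 = 35.7201.
Var(Ŷ) = 16972² · 35.7201 = 1.0289131 × 10^10.
SE(Ŷ) = √(1.0289131 × 10^10) = 101440.

101440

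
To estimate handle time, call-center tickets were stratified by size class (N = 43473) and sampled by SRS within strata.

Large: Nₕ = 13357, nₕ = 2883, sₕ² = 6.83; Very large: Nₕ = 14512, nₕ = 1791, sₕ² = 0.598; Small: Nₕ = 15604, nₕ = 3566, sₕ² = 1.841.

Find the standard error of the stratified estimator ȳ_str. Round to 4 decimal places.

Var(ȳ_str) = Σₕ Wₕ²(1 − fₕ)sₕ²/nₕ with Wₕ = Nₕ/N, N = 43473.
Large: Wₕ = 0.30724818; term = 0.30724818²·(1 − 0.21584188)·6.83/2883 = 1.7537122 × 10^-4.
Very large: Wₕ = 0.33381639; term = 0.33381639²·(1 − 0.12341510)·0.598/1791 = 3.2614813 × 10^-5.
Small: Wₕ = 0.35893543; term = 0.35893543²·(1 − 0.22853115)·1.841/3566 = 5.1312539 × 10^-5.
Sum = 2.5929857 × 10^-4.
SE = √(2.5929857 × 10^-4) = 0.0161.

0.0161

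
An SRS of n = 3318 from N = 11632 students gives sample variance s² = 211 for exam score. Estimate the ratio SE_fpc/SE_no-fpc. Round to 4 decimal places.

f = n/N = 3318/11632 = 0.28524759.
SE_no-fpc = √(s²/n) = 0.25217558; SE_fpc = √((1−f)s²/n) = 0.21319688.
Ratio = √(1−f) = 0.84543031.

0.8454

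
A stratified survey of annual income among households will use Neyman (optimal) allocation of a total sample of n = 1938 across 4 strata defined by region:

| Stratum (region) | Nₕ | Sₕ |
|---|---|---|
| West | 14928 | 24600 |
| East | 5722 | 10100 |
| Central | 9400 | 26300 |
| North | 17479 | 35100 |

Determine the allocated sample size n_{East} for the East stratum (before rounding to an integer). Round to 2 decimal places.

Neyman allocation: nₕ = n·NₕSₕ / Σⱼ NⱼSⱼ.
Σ NⱼSⱼ = 14928·24600 + 5722·10100 + 9400·26300 + 17479·35100 = 1.2857539 × 10^9.
n_{East} = 1938·5722·10100 / (1.2857539 × 10^9) = 87.11.

87.11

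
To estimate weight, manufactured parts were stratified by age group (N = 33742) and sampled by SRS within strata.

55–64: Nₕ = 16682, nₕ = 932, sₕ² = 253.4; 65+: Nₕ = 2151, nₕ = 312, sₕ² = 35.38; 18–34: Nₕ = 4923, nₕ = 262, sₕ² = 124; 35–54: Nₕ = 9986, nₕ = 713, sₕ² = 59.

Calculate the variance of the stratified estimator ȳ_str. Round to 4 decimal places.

0.0794

Var(ȳ_str) = Σₕ Wₕ²(1 − fₕ)sₕ²/nₕ with Wₕ = Nₕ/N, N = 33742.
55–64: Wₕ = 0.49439867; term = 0.49439867²·(1 − 0.05586860)·253.4/932 = 0.062744799.
65+: Wₕ = 0.06374844; term = 0.06374844²·(1 − 0.14504881)·35.38/312 = 3.9398867 × 10^-4.
18–34: Wₕ = 0.14590125; term = 0.14590125²·(1 − 0.05321958)·124/262 = 0.0095386671.
35–54: Wₕ = 0.29595163; term = 0.29595163²·(1 − 0.07139996)·59/713 = 0.0067302727.
Sum = 0.079407727.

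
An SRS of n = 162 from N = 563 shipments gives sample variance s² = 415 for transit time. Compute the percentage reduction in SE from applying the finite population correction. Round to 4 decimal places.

15.6048

f = n/N = 162/563 = 0.28774423.
SE_no-fpc = √(s²/n) = 1.60054; SE_fpc = √((1−f)s²/n) = 1.3507797.
Ratio = √(1−f) = 0.84395247. Reduction = 100·(1 − 0.84395247) = 15.6048%.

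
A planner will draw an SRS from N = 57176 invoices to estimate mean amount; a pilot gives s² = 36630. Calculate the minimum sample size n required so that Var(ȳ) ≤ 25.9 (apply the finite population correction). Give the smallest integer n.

Without fpc, n₀ = s²/D = 36630/25.9 = 1414.2857.
With fpc, (1 − n/N)·s²/n ≤ D requires n ≥ n₀/(1 + n₀/N) = 1414.2857/(1 + 1414.2857/57176) = 1380.1469.
Rounding up, n = 1381.

1381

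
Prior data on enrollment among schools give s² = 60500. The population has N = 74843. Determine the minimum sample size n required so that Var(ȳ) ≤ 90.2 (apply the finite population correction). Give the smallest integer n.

Without fpc, n₀ = s²/D = 60500/90.2 = 670.7317.
With fpc, (1 − n/N)·s²/n ≤ D requires n ≥ n₀/(1 + n₀/N) = 670.7317/(1 + 670.7317/74843) = 664.7741.
Rounding up, n = 665.

665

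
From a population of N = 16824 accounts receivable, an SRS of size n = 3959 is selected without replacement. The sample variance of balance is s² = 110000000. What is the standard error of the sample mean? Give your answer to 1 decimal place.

145.8

Under SRS without replacement, Var(ȳ) = (1 − f)·s²/n with f = n/N = 3959/16824 = 0.23531859.
Var(ȳ) = (1 − 0.23531859)·110000000/3959 = 0.76468141·27784.794 = 21246.515.
SE(ȳ) = √(21246.515) = 145.8.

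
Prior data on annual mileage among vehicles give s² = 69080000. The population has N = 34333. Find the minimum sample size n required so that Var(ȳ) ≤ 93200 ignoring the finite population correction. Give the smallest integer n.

742

Without fpc, n₀ = s²/D = 69080000/93200 = 741.2017.
Rounding up, n = 742.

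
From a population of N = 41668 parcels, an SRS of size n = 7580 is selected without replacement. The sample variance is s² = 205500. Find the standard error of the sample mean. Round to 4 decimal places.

Under SRS without replacement, Var(ȳ) = (1 − f)·s²/n with f = n/N = 7580/41668 = 0.18191418.
Var(ȳ) = (1 − 0.18191418)·205500/7580 = 0.81808582·27.110818 = 22.178976.
SE(ȳ) = √(22.178976) = 4.7095.

4.7095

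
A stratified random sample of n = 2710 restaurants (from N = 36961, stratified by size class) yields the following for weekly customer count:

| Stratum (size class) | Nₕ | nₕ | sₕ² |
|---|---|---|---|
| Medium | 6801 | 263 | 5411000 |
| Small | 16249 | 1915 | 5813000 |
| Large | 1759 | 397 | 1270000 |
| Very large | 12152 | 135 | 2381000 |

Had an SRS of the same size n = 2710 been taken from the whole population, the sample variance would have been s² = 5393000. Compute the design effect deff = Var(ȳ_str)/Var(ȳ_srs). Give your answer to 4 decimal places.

1.6691

Var(ȳ_str) = Σ Wₕ²(1−fₕ)sₕ²/nₕ with Wₕ = Nₕ/36961:
  Medium: (6801/36961)²·(1−263/6801)·5411000/263 = 669.65644
  Small: (16249/36961)²·(1−1915/16249)·5813000/1915 = 517.53313
  Large: (1759/36961)²·(1−397/1759)·1270000/397 = 5.6100759
  Very large: (12152/36961)²·(1−135/12152)·2381000/135 = 1885.3068
  → Var(ȳ_str) = 3078.1064.
Var(ȳ_srs) = (1 − 2710/36961)·5393000/2710 = 1844.1263.
deff = 3078.1064 / 1844.1263 = 1.6691.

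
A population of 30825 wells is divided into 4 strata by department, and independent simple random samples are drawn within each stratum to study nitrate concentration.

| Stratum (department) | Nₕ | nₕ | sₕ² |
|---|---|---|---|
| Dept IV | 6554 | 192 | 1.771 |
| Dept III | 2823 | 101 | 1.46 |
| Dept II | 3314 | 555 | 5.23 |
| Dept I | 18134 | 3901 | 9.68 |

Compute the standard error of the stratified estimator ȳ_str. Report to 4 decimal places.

Var(ȳ_str) = Σₕ Wₕ²(1 − fₕ)sₕ²/nₕ with Wₕ = Nₕ/N, N = 30825.
Dept IV: Wₕ = 0.21261963; term = 0.21261963²·(1 − 0.02929509)·1.771/192 = 4.0477275 × 10^-4.
Dept III: Wₕ = 0.09158151; term = 0.09158151²·(1 − 0.03577754)·1.46/101 = 1.1690264 × 10^-4.
Dept II: Wₕ = 0.10751014; term = 0.10751014²·(1 − 0.16747133)·5.23/555 = 9.0679004 × 10^-5.
Dept I: Wₕ = 0.58828873; term = 0.58828873²·(1 − 0.21512077)·9.68/3901 = 6.7403632 × 10^-4.
Sum = 0.0012863907.
SE = √(0.0012863907) = 0.0359.

0.0359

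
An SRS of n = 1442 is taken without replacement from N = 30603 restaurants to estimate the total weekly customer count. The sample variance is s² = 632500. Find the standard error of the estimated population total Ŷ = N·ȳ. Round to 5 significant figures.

Var(Ŷ) = N²·Var(ȳ) = N²·(1 − n/N)·s²/n.
f = 1442/30603 = 0.04711956; Var(ȳ) = 0.95288044·632500/1442 = 417.959.
Var(Ŷ) = 30603² · 417.959 = 3.9143683 × 10^11.
SE(Ŷ) = √(3.9143683 × 10^11) = 625650.

625650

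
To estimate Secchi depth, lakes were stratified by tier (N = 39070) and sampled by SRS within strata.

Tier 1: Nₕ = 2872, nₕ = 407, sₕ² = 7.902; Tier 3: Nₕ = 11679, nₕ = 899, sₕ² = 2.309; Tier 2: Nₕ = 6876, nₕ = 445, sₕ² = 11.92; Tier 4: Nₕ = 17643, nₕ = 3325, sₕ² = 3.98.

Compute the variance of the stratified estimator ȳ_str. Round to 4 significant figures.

Var(ȳ_str) = Σₕ Wₕ²(1 − fₕ)sₕ²/nₕ with Wₕ = Nₕ/N, N = 39070.
Tier 1: Wₕ = 0.07350909; term = 0.07350909²·(1 − 0.14171309)·7.902/407 = 9.0044492 × 10^-5.
Tier 3: Wₕ = 0.29892501; term = 0.29892501²·(1 − 0.07697577)·2.309/899 = 2.1183701 × 10^-4.
Tier 2: Wₕ = 0.17599181; term = 0.17599181²·(1 − 0.06471786)·11.92/445 = 7.7596798 × 10^-4.
Tier 4: Wₕ = 0.45157410; term = 0.45157410²·(1 − 0.18846001)·3.98/3325 = 1.9808856 × 10^-4.
Sum = 0.001275938.

0.001276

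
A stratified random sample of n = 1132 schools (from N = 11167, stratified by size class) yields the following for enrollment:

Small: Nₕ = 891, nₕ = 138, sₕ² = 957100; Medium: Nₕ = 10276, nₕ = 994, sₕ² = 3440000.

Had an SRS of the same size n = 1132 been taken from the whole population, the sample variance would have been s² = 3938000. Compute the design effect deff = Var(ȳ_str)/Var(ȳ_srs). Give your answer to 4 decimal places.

Var(ȳ_str) = Σ Wₕ²(1−fₕ)sₕ²/nₕ with Wₕ = Nₕ/11167:
  Small: (891/11167)²·(1−138/891)·957100/138 = 37.314522
  Medium: (10276/11167)²·(1−994/10276)·3440000/994 = 2647.0655
  → Var(ȳ_str) = 2684.38.
Var(ȳ_srs) = (1 − 1132/11167)·3938000/1132 = 3126.1524.
deff = 2684.38 / 3126.1524 = 0.8587.

0.8587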